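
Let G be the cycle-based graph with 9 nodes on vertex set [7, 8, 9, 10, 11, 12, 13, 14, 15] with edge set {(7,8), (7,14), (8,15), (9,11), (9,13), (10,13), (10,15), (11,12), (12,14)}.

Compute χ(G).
χ(G) = 3

Clique number ω(G) = 2 (lower bound: χ ≥ ω).
Odd cycle [14, 12, 11, 9, 13, 10, 15, 8, 7] needs 3 colors (χ ≥ 3).
The coloring below uses 3 colors, so χ(G) = 3.
A valid 3-coloring: color 1: [8, 11, 13, 14]; color 2: [7, 9, 10, 12]; color 3: [15].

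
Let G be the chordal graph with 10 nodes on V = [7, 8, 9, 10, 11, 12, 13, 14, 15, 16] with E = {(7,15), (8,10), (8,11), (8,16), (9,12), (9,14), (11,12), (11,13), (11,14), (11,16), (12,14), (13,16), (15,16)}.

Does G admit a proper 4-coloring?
A valid 4-coloring: color 1: [9, 10, 11, 15]; color 2: [7, 12, 16]; color 3: [8, 13, 14].
(χ(G) = 3 ≤ 4.)

Yes, G is 4-colorable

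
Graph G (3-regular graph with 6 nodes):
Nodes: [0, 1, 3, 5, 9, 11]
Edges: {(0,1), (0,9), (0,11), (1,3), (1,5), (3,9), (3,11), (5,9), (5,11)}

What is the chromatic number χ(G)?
χ(G) = 2

Clique number ω(G) = 2 (lower bound: χ ≥ ω).
The graph is bipartite (no odd cycle), so 2 colors suffice: χ(G) = 2.
A valid 2-coloring: color 1: [0, 3, 5]; color 2: [1, 9, 11].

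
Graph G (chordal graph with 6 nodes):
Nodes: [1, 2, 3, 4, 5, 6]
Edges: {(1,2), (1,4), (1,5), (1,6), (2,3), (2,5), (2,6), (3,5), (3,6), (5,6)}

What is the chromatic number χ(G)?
Clique number ω(G) = 4 (lower bound: χ ≥ ω).
The clique on [1, 2, 5, 6] has size 4, forcing χ ≥ 4, and the coloring below uses 4 colors, so χ(G) = 4.
A valid 4-coloring: color 1: [4, 6]; color 2: [2]; color 3: [5]; color 4: [1, 3].

χ(G) = 4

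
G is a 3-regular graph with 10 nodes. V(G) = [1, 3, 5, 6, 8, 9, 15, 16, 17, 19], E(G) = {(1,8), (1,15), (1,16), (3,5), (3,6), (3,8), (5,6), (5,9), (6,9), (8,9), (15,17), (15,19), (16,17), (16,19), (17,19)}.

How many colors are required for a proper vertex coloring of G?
Clique number ω(G) = 3 (lower bound: χ ≥ ω).
The clique on [3, 5, 6] has size 3, forcing χ ≥ 3, and the coloring below uses 3 colors, so χ(G) = 3.
A valid 3-coloring: color 1: [6, 8, 15, 16]; color 2: [1, 3, 9, 19]; color 3: [5, 17].

χ(G) = 3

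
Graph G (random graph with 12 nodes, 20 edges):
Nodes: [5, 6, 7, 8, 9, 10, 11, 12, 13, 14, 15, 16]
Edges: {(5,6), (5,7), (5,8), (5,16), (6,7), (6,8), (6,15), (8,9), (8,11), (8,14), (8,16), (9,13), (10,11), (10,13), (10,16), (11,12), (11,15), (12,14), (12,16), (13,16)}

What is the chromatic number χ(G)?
Clique number ω(G) = 3 (lower bound: χ ≥ ω).
The clique on [5, 6, 7] has size 3, forcing χ ≥ 3, and the coloring below uses 3 colors, so χ(G) = 3.
A valid 3-coloring: color 1: [7, 8, 12, 13, 15]; color 2: [6, 9, 11, 14, 16]; color 3: [5, 10].

χ(G) = 3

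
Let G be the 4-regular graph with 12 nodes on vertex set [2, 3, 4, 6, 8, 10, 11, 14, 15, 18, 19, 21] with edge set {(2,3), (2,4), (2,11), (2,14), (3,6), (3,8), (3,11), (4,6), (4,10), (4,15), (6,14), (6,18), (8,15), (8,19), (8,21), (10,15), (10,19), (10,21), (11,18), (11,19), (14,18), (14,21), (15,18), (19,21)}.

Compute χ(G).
Clique number ω(G) = 3 (lower bound: χ ≥ ω).
The clique on [2, 3, 11] has size 3, forcing χ ≥ 3, and the coloring below uses 3 colors, so χ(G) = 3.
A valid 3-coloring: color 1: [3, 4, 14, 19]; color 2: [6, 11, 15, 21]; color 3: [2, 8, 10, 18].

χ(G) = 3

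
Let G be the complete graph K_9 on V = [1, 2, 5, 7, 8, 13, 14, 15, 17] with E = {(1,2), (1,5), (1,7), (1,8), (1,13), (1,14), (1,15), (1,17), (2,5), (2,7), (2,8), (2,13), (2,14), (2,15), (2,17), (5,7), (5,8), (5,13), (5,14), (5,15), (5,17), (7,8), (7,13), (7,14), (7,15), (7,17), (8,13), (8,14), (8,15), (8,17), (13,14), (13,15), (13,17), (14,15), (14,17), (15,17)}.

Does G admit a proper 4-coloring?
The clique on vertices [1, 2, 5, 7, 8, 13, 14, 15, 17] has size 9 > 4, so it alone needs 9 colors.

No, G is not 4-colorable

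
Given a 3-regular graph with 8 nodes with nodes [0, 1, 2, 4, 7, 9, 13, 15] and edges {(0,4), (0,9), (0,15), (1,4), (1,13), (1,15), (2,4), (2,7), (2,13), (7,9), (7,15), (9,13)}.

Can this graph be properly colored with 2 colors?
Odd cycle [0, 4, 2, 13, 9] needs 3 colors (χ ≥ 3).
Hence χ(G) ≥ 3 > 2, so no proper 2-coloring exists.

No, G is not 2-colorable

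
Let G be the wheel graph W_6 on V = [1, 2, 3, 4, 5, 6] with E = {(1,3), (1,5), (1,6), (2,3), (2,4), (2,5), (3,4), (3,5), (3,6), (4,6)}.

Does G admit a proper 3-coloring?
No, G is not 3-colorable

Odd cycle [4, 2, 5, 1, 6] needs 3 colors (χ ≥ 3).
Vertex 3 is adjacent to every vertex of [1, 2, 4, 5, 6], which already need 3 colors among themselves, so 3 needs a new color (χ ≥ 4).
Hence χ(G) ≥ 4 > 3, so no proper 3-coloring exists.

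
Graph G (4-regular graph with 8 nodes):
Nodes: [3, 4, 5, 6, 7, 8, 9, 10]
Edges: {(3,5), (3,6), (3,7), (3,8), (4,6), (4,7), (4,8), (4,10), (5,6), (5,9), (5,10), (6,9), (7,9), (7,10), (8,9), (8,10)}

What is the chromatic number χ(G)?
χ(G) = 3

Clique number ω(G) = 3 (lower bound: χ ≥ ω).
The clique on [5, 6, 9] has size 3, forcing χ ≥ 3, and the coloring below uses 3 colors, so χ(G) = 3.
A valid 3-coloring: color 1: [6, 10]; color 2: [3, 4, 9]; color 3: [5, 7, 8].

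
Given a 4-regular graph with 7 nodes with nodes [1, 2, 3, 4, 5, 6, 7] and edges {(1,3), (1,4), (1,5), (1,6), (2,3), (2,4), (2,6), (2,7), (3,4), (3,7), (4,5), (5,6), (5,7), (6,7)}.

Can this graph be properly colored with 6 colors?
A valid 6-coloring: color 1: [4, 7]; color 2: [1, 2]; color 3: [3, 5]; color 4: [6].
(χ(G) = 4 ≤ 6.)

Yes, G is 6-colorable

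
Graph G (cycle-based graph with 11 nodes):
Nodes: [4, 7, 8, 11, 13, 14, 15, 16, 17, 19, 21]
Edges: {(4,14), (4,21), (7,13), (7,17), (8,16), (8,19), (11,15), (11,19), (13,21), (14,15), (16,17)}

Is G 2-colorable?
No, G is not 2-colorable

Odd cycle [21, 13, 7, 17, 16, 8, 19, 11, 15, 14, 4] needs 3 colors (χ ≥ 3).
Hence χ(G) ≥ 3 > 2, so no proper 2-coloring exists.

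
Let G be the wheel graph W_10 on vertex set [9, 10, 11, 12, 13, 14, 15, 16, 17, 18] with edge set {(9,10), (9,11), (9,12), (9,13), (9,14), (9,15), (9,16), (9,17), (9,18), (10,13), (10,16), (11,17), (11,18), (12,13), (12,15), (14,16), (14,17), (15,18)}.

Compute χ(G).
χ(G) = 4

Clique number ω(G) = 3 (lower bound: χ ≥ ω).
Odd cycle [11, 17, 14, 16, 10, 13, 12, 15, 18] needs 3 colors (χ ≥ 3).
Vertex 9 is adjacent to every vertex of [10, 11, 12, 13, 14, 15, 16, 17, 18], which already need 3 colors among themselves, so 9 needs a new color (χ ≥ 4).
The coloring below uses 4 colors, so χ(G) = 4.
A valid 4-coloring: color 1: [9]; color 2: [10, 11, 14, 15]; color 3: [13, 16, 17, 18]; color 4: [12].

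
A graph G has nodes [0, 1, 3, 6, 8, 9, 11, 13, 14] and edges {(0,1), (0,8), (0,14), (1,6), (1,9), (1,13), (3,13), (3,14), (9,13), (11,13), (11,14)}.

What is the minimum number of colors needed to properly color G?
χ(G) = 3

Clique number ω(G) = 3 (lower bound: χ ≥ ω).
The clique on [1, 9, 13] has size 3, forcing χ ≥ 3, and the coloring below uses 3 colors, so χ(G) = 3.
A valid 3-coloring: color 1: [1, 8, 14]; color 2: [0, 6, 13]; color 3: [3, 9, 11].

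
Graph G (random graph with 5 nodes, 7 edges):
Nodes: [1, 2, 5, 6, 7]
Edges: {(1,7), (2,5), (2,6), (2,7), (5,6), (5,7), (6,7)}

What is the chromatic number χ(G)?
Clique number ω(G) = 4 (lower bound: χ ≥ ω).
The clique on [2, 5, 6, 7] has size 4, forcing χ ≥ 4, and the coloring below uses 4 colors, so χ(G) = 4.
A valid 4-coloring: color 1: [7]; color 2: [1, 2]; color 3: [5]; color 4: [6].

χ(G) = 4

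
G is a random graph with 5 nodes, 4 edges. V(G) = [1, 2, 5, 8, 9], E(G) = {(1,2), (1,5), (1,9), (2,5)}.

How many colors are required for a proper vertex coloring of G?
χ(G) = 3

Clique number ω(G) = 3 (lower bound: χ ≥ ω).
The clique on [1, 2, 5] has size 3, forcing χ ≥ 3, and the coloring below uses 3 colors, so χ(G) = 3.
A valid 3-coloring: color 1: [1, 8]; color 2: [2, 9]; color 3: [5].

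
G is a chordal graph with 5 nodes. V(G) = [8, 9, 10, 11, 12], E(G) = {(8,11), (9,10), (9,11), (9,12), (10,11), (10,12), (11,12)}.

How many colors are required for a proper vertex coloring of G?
Clique number ω(G) = 4 (lower bound: χ ≥ ω).
The clique on [9, 10, 11, 12] has size 4, forcing χ ≥ 4, and the coloring below uses 4 colors, so χ(G) = 4.
A valid 4-coloring: color 1: [11]; color 2: [8, 10]; color 3: [9]; color 4: [12].

χ(G) = 4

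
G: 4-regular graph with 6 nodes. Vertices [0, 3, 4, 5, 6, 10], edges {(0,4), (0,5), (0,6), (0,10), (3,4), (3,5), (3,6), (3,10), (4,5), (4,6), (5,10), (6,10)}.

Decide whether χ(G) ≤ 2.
The clique on vertices [0, 5, 10] has size 3 > 2, so it alone needs 3 colors.

No, G is not 2-colorable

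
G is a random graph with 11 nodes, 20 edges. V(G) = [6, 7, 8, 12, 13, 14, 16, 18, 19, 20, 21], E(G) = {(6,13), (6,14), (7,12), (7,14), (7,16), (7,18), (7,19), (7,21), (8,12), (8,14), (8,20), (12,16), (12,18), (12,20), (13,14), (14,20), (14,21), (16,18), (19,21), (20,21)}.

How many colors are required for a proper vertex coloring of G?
Clique number ω(G) = 4 (lower bound: χ ≥ ω).
The clique on [7, 12, 16, 18] has size 4, forcing χ ≥ 4, and the coloring below uses 4 colors, so χ(G) = 4.
A valid 4-coloring: color 1: [7, 13, 20]; color 2: [12, 14, 19]; color 3: [6, 8, 16, 21]; color 4: [18].

χ(G) = 4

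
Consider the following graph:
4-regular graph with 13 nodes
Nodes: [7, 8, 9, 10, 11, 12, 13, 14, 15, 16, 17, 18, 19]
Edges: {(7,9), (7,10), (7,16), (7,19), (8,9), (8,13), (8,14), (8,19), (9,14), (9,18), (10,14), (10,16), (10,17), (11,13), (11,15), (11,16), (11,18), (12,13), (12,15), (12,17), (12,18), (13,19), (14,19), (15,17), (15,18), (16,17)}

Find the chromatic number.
χ(G) = 3

Clique number ω(G) = 3 (lower bound: χ ≥ ω).
The clique on [7, 10, 16] has size 3, forcing χ ≥ 3, and the coloring below uses 3 colors, so χ(G) = 3.
A valid 3-coloring: color 1: [7, 13, 14, 17, 18]; color 2: [9, 10, 11, 12, 19]; color 3: [8, 15, 16].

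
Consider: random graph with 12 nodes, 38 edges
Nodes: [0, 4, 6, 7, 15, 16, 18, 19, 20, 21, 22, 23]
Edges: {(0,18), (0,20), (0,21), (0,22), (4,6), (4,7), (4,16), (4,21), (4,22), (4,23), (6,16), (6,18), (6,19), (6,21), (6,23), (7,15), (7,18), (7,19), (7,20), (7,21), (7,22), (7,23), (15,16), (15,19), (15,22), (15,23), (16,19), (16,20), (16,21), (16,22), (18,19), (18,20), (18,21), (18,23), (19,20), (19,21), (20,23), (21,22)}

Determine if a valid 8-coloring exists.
A valid 8-coloring: color 1: [0, 6, 7]; color 2: [15, 20, 21]; color 3: [16, 18]; color 4: [19, 22, 23]; color 5: [4].
(χ(G) = 5 ≤ 8.)

Yes, G is 8-colorable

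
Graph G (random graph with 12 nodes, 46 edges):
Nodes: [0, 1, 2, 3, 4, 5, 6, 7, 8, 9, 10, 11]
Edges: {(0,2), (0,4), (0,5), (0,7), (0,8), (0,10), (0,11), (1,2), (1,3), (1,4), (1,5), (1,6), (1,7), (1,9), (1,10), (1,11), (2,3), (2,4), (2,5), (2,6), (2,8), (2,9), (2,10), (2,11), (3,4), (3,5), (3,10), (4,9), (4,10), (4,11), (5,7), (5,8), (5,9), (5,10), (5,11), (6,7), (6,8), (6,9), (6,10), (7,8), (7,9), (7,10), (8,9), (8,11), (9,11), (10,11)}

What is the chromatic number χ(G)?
Clique number ω(G) = 5 (lower bound: χ ≥ ω).
Odd cycle [1, 9, 8, 0, 10] needs 3 colors (χ ≥ 3).
Vertex 11 is adjacent to every vertex of [0, 1, 8, 9, 10], which already need 3 colors among themselves, so 11 needs a new color (χ ≥ 4).
Vertex 5 is adjacent to every vertex of [0, 1, 8, 9, 10, 11], which already need 4 colors among themselves, so 5 needs a new color (χ ≥ 5).
Vertex 2 is adjacent to every vertex of [0, 1, 5, 8, 9, 10, 11], which already need 5 colors among themselves, so 2 needs a new color (χ ≥ 6).
The coloring below uses 6 colors, so χ(G) = 6.
A valid 6-coloring: color 1: [2, 7]; color 2: [9, 10]; color 3: [4, 5, 6]; color 4: [0, 1]; color 5: [3, 11]; color 6: [8].

χ(G) = 6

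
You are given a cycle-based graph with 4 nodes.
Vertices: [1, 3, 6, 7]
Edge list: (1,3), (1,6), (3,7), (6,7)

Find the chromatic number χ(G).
χ(G) = 2

Clique number ω(G) = 2 (lower bound: χ ≥ ω).
The graph is bipartite (no odd cycle), so 2 colors suffice: χ(G) = 2.
A valid 2-coloring: color 1: [1, 7]; color 2: [3, 6].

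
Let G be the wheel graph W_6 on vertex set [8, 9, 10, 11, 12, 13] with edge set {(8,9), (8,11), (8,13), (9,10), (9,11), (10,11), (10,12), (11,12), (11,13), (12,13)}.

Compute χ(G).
Clique number ω(G) = 3 (lower bound: χ ≥ ω).
Odd cycle [13, 12, 10, 9, 8] needs 3 colors (χ ≥ 3).
Vertex 11 is adjacent to every vertex of [8, 9, 10, 12, 13], which already need 3 colors among themselves, so 11 needs a new color (χ ≥ 4).
The coloring below uses 4 colors, so χ(G) = 4.
A valid 4-coloring: color 1: [11]; color 2: [9, 13]; color 3: [8, 12]; color 4: [10].

χ(G) = 4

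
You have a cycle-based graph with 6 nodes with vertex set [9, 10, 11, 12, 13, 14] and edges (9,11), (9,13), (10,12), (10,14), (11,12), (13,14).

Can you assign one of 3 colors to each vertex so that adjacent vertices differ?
Yes, G is 3-colorable

A valid 3-coloring: color 1: [9, 12, 14]; color 2: [10, 11, 13].
(χ(G) = 2 ≤ 3.)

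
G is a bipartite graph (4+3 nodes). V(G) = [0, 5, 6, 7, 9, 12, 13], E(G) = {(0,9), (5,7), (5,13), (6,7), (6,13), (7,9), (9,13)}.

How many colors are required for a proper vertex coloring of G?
Clique number ω(G) = 2 (lower bound: χ ≥ ω).
The graph is bipartite (no odd cycle), so 2 colors suffice: χ(G) = 2.
A valid 2-coloring: color 1: [0, 7, 12, 13]; color 2: [5, 6, 9].

χ(G) = 2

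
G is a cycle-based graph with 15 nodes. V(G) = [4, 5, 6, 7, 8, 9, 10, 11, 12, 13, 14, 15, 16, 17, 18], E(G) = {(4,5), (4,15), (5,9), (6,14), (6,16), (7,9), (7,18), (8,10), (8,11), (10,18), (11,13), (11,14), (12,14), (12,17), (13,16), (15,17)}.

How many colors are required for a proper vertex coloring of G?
Clique number ω(G) = 2 (lower bound: χ ≥ ω).
Odd cycle [13, 16, 6, 14, 11] needs 3 colors (χ ≥ 3).
The coloring below uses 3 colors, so χ(G) = 3.
A valid 3-coloring: color 1: [5, 7, 10, 11, 12, 15, 16]; color 2: [4, 8, 9, 13, 14, 17, 18]; color 3: [6].

χ(G) = 3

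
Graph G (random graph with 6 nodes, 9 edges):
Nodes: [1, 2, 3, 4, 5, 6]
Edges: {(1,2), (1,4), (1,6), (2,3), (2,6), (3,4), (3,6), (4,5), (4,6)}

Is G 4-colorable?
A valid 4-coloring: color 1: [5, 6]; color 2: [2, 4]; color 3: [1, 3].
(χ(G) = 3 ≤ 4.)

Yes, G is 4-colorable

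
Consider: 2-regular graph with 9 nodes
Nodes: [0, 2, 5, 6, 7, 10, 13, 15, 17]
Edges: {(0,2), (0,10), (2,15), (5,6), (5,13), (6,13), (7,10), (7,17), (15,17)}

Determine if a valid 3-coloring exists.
Yes, G is 3-colorable

A valid 3-coloring: color 1: [2, 10, 13, 17]; color 2: [0, 6, 7, 15]; color 3: [5].
(χ(G) = 3 ≤ 3.)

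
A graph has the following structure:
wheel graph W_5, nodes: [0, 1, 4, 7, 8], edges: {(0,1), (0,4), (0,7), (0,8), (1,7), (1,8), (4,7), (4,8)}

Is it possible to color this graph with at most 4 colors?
Yes, G is 4-colorable

A valid 4-coloring: color 1: [0]; color 2: [1, 4]; color 3: [7, 8].
(χ(G) = 3 ≤ 4.)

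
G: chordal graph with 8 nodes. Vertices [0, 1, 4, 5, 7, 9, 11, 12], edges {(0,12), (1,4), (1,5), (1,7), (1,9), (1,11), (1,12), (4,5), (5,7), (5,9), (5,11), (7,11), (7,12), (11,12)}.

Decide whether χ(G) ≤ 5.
Yes, G is 5-colorable

A valid 5-coloring: color 1: [0, 1]; color 2: [5, 12]; color 3: [4, 9, 11]; color 4: [7].
(χ(G) = 4 ≤ 5.)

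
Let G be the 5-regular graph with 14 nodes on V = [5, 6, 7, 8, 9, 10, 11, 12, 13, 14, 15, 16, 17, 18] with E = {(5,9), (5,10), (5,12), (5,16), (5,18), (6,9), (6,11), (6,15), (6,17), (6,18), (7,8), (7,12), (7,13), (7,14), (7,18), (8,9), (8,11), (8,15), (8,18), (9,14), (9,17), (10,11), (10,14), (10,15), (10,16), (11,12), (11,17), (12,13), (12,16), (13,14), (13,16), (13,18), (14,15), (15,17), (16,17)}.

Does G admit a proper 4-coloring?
Yes, G is 4-colorable

A valid 4-coloring: color 1: [5, 11, 13, 15]; color 2: [9, 10, 12, 18]; color 3: [6, 8, 14, 16]; color 4: [7, 17].
(χ(G) = 4 ≤ 4.)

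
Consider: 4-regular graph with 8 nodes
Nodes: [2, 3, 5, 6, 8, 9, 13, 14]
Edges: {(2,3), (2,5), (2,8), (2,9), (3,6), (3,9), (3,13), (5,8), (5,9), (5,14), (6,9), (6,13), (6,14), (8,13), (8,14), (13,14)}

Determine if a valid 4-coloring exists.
Yes, G is 4-colorable

A valid 4-coloring: color 1: [2, 6]; color 2: [8, 9]; color 3: [3, 14]; color 4: [5, 13].
(χ(G) = 4 ≤ 4.)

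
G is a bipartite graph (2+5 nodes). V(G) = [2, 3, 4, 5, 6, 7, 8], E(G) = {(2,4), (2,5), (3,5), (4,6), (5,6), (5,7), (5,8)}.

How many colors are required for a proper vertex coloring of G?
χ(G) = 2

Clique number ω(G) = 2 (lower bound: χ ≥ ω).
The graph is bipartite (no odd cycle), so 2 colors suffice: χ(G) = 2.
A valid 2-coloring: color 1: [4, 5]; color 2: [2, 3, 6, 7, 8].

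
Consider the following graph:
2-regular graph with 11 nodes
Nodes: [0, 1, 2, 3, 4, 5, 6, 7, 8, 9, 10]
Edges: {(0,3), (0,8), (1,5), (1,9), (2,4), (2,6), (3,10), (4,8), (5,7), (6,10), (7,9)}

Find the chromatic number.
Clique number ω(G) = 2 (lower bound: χ ≥ ω).
Odd cycle [2, 6, 10, 3, 0, 8, 4] needs 3 colors (χ ≥ 3).
The coloring below uses 3 colors, so χ(G) = 3.
A valid 3-coloring: color 1: [2, 5, 8, 9, 10]; color 2: [1, 3, 4, 6, 7]; color 3: [0].

χ(G) = 3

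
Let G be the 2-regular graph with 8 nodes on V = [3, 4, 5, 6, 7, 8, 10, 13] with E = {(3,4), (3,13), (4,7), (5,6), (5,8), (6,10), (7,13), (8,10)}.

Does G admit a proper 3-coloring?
Yes, G is 3-colorable

A valid 3-coloring: color 1: [3, 6, 7, 8]; color 2: [4, 5, 10, 13].
(χ(G) = 2 ≤ 3.)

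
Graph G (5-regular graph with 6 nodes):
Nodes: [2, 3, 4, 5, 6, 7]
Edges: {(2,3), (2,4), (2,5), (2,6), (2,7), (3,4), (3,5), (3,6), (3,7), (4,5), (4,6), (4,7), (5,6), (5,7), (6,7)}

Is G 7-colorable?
A valid 7-coloring: color 1: [3]; color 2: [4]; color 3: [7]; color 4: [6]; color 5: [5]; color 6: [2].
(χ(G) = 6 ≤ 7.)

Yes, G is 7-colorable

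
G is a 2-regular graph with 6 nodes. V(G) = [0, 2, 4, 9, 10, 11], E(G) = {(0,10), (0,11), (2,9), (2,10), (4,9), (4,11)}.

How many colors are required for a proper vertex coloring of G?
χ(G) = 2

Clique number ω(G) = 2 (lower bound: χ ≥ ω).
The graph is bipartite (no odd cycle), so 2 colors suffice: χ(G) = 2.
A valid 2-coloring: color 1: [0, 2, 4]; color 2: [9, 10, 11].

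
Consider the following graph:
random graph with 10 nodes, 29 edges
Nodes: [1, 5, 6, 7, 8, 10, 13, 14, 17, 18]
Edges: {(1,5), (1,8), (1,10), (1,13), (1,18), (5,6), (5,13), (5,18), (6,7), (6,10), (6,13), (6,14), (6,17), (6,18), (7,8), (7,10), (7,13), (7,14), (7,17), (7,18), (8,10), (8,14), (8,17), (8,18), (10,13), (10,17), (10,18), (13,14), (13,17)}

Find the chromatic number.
χ(G) = 5

Clique number ω(G) = 5 (lower bound: χ ≥ ω).
The clique on [6, 7, 10, 13, 17] has size 5, forcing χ ≥ 5, and the coloring below uses 5 colors, so χ(G) = 5.
A valid 5-coloring: color 1: [8, 13]; color 2: [5, 7]; color 3: [10, 14]; color 4: [1, 6]; color 5: [17, 18].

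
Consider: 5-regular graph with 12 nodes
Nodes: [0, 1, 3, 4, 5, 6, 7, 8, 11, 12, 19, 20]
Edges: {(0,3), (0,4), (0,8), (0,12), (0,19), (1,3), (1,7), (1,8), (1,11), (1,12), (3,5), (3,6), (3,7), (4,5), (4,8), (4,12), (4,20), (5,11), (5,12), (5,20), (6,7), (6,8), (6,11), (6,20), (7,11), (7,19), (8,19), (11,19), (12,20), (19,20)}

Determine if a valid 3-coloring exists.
No, G is not 3-colorable

The clique on vertices [4, 5, 12, 20] has size 4 > 3, so it alone needs 4 colors.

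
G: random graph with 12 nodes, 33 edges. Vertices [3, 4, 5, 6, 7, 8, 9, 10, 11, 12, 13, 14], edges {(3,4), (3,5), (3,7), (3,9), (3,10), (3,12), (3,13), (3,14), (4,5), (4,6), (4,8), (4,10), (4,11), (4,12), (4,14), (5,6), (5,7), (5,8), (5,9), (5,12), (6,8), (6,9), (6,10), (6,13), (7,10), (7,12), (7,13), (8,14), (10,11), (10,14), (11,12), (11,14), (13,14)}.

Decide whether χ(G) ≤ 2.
No, G is not 2-colorable

The clique on vertices [4, 5, 6, 8] has size 4 > 2, so it alone needs 4 colors.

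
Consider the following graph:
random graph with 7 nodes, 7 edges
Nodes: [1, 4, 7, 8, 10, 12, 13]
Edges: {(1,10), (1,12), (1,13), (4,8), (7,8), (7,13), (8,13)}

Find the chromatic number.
χ(G) = 3

Clique number ω(G) = 3 (lower bound: χ ≥ ω).
The clique on [7, 8, 13] has size 3, forcing χ ≥ 3, and the coloring below uses 3 colors, so χ(G) = 3.
A valid 3-coloring: color 1: [1, 8]; color 2: [4, 10, 12, 13]; color 3: [7].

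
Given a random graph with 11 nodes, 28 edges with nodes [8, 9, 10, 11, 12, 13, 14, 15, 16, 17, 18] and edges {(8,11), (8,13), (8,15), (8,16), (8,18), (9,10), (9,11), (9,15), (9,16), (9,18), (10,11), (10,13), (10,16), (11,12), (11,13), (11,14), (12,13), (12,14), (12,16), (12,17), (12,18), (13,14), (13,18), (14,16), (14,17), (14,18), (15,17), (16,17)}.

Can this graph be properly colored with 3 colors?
The clique on vertices [11, 12, 13, 14] has size 4 > 3, so it alone needs 4 colors.

No, G is not 3-colorable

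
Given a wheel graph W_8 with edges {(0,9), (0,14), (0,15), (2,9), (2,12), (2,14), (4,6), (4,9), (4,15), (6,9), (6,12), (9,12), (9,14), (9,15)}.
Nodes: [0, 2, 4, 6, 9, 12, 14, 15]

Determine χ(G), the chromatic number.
χ(G) = 4

Clique number ω(G) = 3 (lower bound: χ ≥ ω).
Odd cycle [6, 4, 15, 0, 14, 2, 12] needs 3 colors (χ ≥ 3).
Vertex 9 is adjacent to every vertex of [0, 2, 4, 6, 12, 14, 15], which already need 3 colors among themselves, so 9 needs a new color (χ ≥ 4).
The coloring below uses 4 colors, so χ(G) = 4.
A valid 4-coloring: color 1: [9]; color 2: [2, 6, 15]; color 3: [0, 4, 12]; color 4: [14].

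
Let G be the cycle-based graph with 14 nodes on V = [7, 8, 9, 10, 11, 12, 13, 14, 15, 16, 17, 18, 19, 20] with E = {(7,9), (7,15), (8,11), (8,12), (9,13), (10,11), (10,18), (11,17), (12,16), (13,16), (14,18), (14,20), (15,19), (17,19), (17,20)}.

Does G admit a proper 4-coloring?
A valid 4-coloring: color 1: [8, 9, 10, 14, 15, 16, 17]; color 2: [7, 11, 12, 13, 18, 19, 20].
(χ(G) = 2 ≤ 4.)

Yes, G is 4-colorable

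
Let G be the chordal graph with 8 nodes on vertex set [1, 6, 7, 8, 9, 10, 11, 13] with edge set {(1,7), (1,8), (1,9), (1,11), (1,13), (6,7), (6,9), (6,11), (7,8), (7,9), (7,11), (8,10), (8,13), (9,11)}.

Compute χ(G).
χ(G) = 4

Clique number ω(G) = 4 (lower bound: χ ≥ ω).
The clique on [1, 7, 9, 11] has size 4, forcing χ ≥ 4, and the coloring below uses 4 colors, so χ(G) = 4.
A valid 4-coloring: color 1: [7, 10, 13]; color 2: [1, 6]; color 3: [8, 11]; color 4: [9].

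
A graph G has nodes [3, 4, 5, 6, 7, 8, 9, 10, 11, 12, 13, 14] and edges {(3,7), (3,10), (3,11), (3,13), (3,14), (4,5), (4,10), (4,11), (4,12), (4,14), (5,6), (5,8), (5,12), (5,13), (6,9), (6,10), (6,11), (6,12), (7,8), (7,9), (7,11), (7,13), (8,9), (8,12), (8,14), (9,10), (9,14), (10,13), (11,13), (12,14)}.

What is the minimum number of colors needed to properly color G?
χ(G) = 4

Clique number ω(G) = 4 (lower bound: χ ≥ ω).
The clique on [3, 7, 11, 13] has size 4, forcing χ ≥ 4, and the coloring below uses 4 colors, so χ(G) = 4.
A valid 4-coloring: color 1: [9, 11, 12]; color 2: [3, 4, 6, 8]; color 3: [5, 7, 10, 14]; color 4: [13].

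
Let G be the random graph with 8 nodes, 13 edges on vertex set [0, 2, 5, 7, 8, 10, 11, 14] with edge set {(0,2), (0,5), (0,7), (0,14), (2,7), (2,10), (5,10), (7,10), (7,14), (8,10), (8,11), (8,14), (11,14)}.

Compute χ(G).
Clique number ω(G) = 3 (lower bound: χ ≥ ω).
The clique on [0, 2, 7] has size 3, forcing χ ≥ 3, and the coloring below uses 3 colors, so χ(G) = 3.
A valid 3-coloring: color 1: [2, 5, 14]; color 2: [0, 10, 11]; color 3: [7, 8].

χ(G) = 3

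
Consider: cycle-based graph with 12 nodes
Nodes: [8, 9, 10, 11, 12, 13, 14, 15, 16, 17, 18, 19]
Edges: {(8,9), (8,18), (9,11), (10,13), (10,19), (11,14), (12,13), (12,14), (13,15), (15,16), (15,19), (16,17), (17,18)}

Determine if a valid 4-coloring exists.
A valid 4-coloring: color 1: [8, 10, 11, 12, 15, 17]; color 2: [9, 13, 14, 16, 18, 19].
(χ(G) = 2 ≤ 4.)

Yes, G is 4-colorable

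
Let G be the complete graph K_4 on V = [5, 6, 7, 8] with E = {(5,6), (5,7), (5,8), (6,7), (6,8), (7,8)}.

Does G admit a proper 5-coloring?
A valid 5-coloring: color 1: [6]; color 2: [7]; color 3: [8]; color 4: [5].
(χ(G) = 4 ≤ 5.)

Yes, G is 5-colorable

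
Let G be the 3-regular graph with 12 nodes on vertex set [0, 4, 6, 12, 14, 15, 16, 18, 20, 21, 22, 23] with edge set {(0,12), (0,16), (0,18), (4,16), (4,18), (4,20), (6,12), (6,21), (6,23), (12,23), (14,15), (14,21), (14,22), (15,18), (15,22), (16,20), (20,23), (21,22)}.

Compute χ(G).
χ(G) = 3

Clique number ω(G) = 3 (lower bound: χ ≥ ω).
The clique on [4, 16, 20] has size 3, forcing χ ≥ 3, and the coloring below uses 3 colors, so χ(G) = 3.
A valid 3-coloring: color 1: [12, 14, 18, 20]; color 2: [0, 4, 15, 21, 23]; color 3: [6, 16, 22].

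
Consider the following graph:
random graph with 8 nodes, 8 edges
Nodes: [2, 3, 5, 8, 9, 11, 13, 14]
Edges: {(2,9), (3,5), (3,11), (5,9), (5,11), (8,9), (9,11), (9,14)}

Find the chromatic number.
Clique number ω(G) = 3 (lower bound: χ ≥ ω).
The clique on [5, 9, 11] has size 3, forcing χ ≥ 3, and the coloring below uses 3 colors, so χ(G) = 3.
A valid 3-coloring: color 1: [3, 9, 13]; color 2: [2, 5, 8, 14]; color 3: [11].

χ(G) = 3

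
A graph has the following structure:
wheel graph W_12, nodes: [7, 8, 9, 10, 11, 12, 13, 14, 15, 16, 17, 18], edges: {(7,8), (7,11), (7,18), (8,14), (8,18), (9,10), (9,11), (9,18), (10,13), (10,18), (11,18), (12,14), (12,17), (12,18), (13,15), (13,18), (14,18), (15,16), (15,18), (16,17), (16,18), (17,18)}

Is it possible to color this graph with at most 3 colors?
No, G is not 3-colorable

Odd cycle [11, 7, 8, 14, 12, 17, 16, 15, 13, 10, 9] needs 3 colors (χ ≥ 3).
Vertex 18 is adjacent to every vertex of [7, 8, 9, 10, 11, 12, 13, 14, 15, 16, 17], which already need 3 colors among themselves, so 18 needs a new color (χ ≥ 4).
Hence χ(G) ≥ 4 > 3, so no proper 3-coloring exists.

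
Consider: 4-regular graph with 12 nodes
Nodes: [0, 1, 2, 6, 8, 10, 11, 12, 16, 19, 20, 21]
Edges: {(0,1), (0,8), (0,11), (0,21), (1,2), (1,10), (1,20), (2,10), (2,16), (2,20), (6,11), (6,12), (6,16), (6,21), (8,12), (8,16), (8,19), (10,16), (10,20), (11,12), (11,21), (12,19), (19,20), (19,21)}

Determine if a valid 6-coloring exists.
Yes, G is 6-colorable

A valid 6-coloring: color 1: [0, 6, 10, 19]; color 2: [12, 16, 20, 21]; color 3: [2, 8, 11]; color 4: [1].
(χ(G) = 4 ≤ 6.)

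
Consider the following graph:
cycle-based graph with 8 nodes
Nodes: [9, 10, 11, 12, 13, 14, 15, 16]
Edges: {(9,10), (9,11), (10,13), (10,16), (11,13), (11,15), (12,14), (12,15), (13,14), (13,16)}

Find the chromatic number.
Clique number ω(G) = 3 (lower bound: χ ≥ ω).
The clique on [10, 13, 16] has size 3, forcing χ ≥ 3, and the coloring below uses 3 colors, so χ(G) = 3.
A valid 3-coloring: color 1: [9, 13, 15]; color 2: [10, 11, 12]; color 3: [14, 16].

χ(G) = 3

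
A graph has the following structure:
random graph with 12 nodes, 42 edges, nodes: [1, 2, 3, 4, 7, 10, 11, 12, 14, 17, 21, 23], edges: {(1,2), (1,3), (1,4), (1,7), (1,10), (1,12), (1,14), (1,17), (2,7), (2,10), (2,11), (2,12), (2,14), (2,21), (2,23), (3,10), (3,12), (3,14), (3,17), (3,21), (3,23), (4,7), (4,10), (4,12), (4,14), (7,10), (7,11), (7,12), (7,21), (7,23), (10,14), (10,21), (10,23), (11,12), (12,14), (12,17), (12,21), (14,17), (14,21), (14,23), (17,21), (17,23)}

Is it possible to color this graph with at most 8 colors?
Yes, G is 8-colorable

A valid 8-coloring: color 1: [10, 12]; color 2: [7, 14]; color 3: [1, 11, 21, 23]; color 4: [2, 3, 4]; color 5: [17].
(χ(G) = 5 ≤ 8.)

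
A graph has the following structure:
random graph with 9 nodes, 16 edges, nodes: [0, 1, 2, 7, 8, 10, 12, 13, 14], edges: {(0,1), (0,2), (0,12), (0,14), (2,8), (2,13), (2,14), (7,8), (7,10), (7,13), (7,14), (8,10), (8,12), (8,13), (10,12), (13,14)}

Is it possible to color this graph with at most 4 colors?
Yes, G is 4-colorable

A valid 4-coloring: color 1: [1, 8, 14]; color 2: [2, 7, 12]; color 3: [0, 10, 13].
(χ(G) = 3 ≤ 4.)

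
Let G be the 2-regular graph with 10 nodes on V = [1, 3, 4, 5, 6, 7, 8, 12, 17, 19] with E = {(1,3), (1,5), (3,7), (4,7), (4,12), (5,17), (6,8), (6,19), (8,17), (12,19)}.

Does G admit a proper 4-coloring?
A valid 4-coloring: color 1: [3, 4, 5, 8, 19]; color 2: [1, 6, 7, 12, 17].
(χ(G) = 2 ≤ 4.)

Yes, G is 4-colorable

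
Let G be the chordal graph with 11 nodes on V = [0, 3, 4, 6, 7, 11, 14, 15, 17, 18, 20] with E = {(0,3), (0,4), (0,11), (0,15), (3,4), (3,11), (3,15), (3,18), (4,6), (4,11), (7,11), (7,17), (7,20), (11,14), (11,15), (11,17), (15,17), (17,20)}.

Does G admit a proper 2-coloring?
The clique on vertices [0, 3, 4, 11] has size 4 > 2, so it alone needs 4 colors.

No, G is not 2-colorable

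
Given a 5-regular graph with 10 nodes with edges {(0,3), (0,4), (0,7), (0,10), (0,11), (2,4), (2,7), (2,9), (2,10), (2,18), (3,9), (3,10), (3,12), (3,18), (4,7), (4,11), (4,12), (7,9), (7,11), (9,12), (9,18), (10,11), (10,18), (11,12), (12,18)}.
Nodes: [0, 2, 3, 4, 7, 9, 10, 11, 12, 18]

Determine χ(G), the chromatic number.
Clique number ω(G) = 4 (lower bound: χ ≥ ω).
The clique on [0, 4, 7, 11] has size 4, forcing χ ≥ 4, and the coloring below uses 4 colors, so χ(G) = 4.
A valid 4-coloring: color 1: [0, 2, 12]; color 2: [4, 9, 10]; color 3: [7, 18]; color 4: [3, 11].

χ(G) = 4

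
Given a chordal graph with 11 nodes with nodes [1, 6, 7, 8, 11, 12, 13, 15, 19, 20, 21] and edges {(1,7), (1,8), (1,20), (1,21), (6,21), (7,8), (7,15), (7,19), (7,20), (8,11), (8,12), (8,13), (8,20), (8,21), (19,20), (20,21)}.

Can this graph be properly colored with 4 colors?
Yes, G is 4-colorable

A valid 4-coloring: color 1: [6, 8, 15, 19]; color 2: [11, 12, 13, 20]; color 3: [7, 21]; color 4: [1].
(χ(G) = 4 ≤ 4.)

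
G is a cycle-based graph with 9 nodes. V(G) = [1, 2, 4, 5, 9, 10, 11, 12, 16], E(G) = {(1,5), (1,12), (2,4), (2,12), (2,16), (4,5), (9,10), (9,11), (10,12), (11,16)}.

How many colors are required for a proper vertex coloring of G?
Clique number ω(G) = 2 (lower bound: χ ≥ ω).
Odd cycle [1, 12, 2, 4, 5] needs 3 colors (χ ≥ 3).
The coloring below uses 3 colors, so χ(G) = 3.
A valid 3-coloring: color 1: [4, 9, 12, 16]; color 2: [2, 5, 10, 11]; color 3: [1].

χ(G) = 3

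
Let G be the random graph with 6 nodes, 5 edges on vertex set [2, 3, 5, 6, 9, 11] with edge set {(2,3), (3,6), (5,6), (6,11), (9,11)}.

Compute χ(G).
χ(G) = 2

Clique number ω(G) = 2 (lower bound: χ ≥ ω).
The graph is bipartite (no odd cycle), so 2 colors suffice: χ(G) = 2.
A valid 2-coloring: color 1: [2, 6, 9]; color 2: [3, 5, 11].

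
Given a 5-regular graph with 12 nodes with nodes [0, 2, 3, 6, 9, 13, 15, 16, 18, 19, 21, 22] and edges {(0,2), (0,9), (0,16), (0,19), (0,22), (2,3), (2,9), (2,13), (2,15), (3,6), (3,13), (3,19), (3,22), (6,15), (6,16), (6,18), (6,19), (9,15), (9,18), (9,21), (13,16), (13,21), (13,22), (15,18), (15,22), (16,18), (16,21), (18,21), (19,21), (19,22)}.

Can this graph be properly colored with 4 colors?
A valid 4-coloring: color 1: [0, 13, 18]; color 2: [2, 6, 21, 22]; color 3: [3, 9, 16]; color 4: [15, 19].
(χ(G) = 4 ≤ 4.)

Yes, G is 4-colorable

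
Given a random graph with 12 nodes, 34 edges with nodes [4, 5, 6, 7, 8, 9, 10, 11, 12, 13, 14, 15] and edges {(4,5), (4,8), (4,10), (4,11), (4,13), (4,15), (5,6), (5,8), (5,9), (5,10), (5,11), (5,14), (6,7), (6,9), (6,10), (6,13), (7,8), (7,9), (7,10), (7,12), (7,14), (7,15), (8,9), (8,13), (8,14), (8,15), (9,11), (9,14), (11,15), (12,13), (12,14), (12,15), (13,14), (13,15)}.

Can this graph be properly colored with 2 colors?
No, G is not 2-colorable

The clique on vertices [5, 8, 9, 14] has size 4 > 2, so it alone needs 4 colors.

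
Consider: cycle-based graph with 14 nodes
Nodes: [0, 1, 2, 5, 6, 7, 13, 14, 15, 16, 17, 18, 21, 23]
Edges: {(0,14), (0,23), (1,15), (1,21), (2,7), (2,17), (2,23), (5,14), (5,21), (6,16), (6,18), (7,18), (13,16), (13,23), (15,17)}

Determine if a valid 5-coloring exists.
Yes, G is 5-colorable

A valid 5-coloring: color 1: [0, 2, 15, 16, 18, 21]; color 2: [1, 6, 7, 14, 17, 23]; color 3: [5, 13].
(χ(G) = 3 ≤ 5.)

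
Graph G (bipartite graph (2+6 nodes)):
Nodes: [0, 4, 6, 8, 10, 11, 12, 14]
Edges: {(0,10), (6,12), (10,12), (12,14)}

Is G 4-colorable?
A valid 4-coloring: color 1: [0, 4, 8, 11, 12]; color 2: [6, 10, 14].
(χ(G) = 2 ≤ 4.)

Yes, G is 4-colorable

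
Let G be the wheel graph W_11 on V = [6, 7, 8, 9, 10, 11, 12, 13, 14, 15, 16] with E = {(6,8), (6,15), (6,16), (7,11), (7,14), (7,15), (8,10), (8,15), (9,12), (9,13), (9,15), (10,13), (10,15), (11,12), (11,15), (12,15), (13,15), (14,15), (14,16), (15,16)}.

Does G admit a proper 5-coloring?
Yes, G is 5-colorable

A valid 5-coloring: color 1: [15]; color 2: [7, 8, 12, 13, 16]; color 3: [6, 9, 10, 11, 14].
(χ(G) = 3 ≤ 5.)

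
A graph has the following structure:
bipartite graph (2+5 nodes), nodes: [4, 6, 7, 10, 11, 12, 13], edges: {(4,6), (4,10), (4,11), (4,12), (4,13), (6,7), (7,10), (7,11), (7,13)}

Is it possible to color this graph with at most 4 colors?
A valid 4-coloring: color 1: [4, 7]; color 2: [6, 10, 11, 12, 13].
(χ(G) = 2 ≤ 4.)

Yes, G is 4-colorable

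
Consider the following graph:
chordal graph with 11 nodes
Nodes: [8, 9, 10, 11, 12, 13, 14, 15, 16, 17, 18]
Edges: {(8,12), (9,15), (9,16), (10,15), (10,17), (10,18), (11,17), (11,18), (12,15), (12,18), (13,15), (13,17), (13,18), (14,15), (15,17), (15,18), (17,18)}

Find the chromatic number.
Clique number ω(G) = 4 (lower bound: χ ≥ ω).
The clique on [10, 15, 17, 18] has size 4, forcing χ ≥ 4, and the coloring below uses 4 colors, so χ(G) = 4.
A valid 4-coloring: color 1: [8, 11, 15, 16]; color 2: [9, 14, 18]; color 3: [12, 17]; color 4: [10, 13].

χ(G) = 4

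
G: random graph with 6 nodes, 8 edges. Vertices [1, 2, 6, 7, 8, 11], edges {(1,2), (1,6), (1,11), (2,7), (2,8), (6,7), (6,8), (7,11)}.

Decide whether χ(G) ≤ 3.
A valid 3-coloring: color 1: [1, 7, 8]; color 2: [2, 6, 11].
(χ(G) = 2 ≤ 3.)

Yes, G is 3-colorable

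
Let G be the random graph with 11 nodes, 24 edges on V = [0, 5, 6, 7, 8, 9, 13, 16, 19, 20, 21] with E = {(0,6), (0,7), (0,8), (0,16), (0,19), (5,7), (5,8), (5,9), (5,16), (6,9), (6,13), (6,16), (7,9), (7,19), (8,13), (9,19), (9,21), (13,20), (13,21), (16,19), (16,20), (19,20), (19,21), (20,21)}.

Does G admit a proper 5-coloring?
A valid 5-coloring: color 1: [5, 13, 19]; color 2: [0, 9, 20]; color 3: [7, 8, 16, 21]; color 4: [6].
(χ(G) = 4 ≤ 5.)

Yes, G is 5-colorable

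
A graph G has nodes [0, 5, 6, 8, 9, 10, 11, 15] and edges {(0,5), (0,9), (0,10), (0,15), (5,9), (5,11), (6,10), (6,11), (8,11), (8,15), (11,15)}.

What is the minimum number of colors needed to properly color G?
Clique number ω(G) = 3 (lower bound: χ ≥ ω).
The clique on [0, 5, 9] has size 3, forcing χ ≥ 3, and the coloring below uses 3 colors, so χ(G) = 3.
A valid 3-coloring: color 1: [0, 11]; color 2: [5, 8, 10]; color 3: [6, 9, 15].

χ(G) = 3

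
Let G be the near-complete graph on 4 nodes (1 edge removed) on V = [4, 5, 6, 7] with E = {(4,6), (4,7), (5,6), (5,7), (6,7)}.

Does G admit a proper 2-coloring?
No, G is not 2-colorable

The clique on vertices [4, 6, 7] has size 3 > 2, so it alone needs 3 colors.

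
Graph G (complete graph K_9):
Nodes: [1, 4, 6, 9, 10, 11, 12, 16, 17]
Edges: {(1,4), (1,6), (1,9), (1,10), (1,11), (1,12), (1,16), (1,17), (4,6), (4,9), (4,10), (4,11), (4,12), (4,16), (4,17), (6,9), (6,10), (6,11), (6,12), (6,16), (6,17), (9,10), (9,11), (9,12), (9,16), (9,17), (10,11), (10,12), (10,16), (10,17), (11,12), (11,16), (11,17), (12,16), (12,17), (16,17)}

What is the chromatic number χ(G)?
Clique number ω(G) = 9 (lower bound: χ ≥ ω).
The clique on [1, 4, 6, 9, 10, 11, 12, 16, 17] has size 9, forcing χ ≥ 9, and the coloring below uses 9 colors, so χ(G) = 9.
A valid 9-coloring: color 1: [9]; color 2: [16]; color 3: [1]; color 4: [12]; color 5: [4]; color 6: [17]; color 7: [11]; color 8: [6]; color 9: [10].

χ(G) = 9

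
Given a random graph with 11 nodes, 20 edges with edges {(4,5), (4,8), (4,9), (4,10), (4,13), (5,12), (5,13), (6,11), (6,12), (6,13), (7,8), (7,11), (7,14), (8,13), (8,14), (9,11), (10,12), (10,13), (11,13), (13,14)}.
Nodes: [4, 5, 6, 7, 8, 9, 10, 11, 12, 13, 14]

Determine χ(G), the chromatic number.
Clique number ω(G) = 3 (lower bound: χ ≥ ω).
The clique on [6, 11, 13] has size 3, forcing χ ≥ 3, and the coloring below uses 3 colors, so χ(G) = 3.
A valid 3-coloring: color 1: [7, 9, 12, 13]; color 2: [4, 6, 14]; color 3: [5, 8, 10, 11].

χ(G) = 3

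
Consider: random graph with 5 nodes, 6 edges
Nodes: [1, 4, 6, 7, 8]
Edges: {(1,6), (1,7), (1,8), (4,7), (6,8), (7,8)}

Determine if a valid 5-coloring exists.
A valid 5-coloring: color 1: [1, 4]; color 2: [6, 7]; color 3: [8].
(χ(G) = 3 ≤ 5.)

Yes, G is 5-colorable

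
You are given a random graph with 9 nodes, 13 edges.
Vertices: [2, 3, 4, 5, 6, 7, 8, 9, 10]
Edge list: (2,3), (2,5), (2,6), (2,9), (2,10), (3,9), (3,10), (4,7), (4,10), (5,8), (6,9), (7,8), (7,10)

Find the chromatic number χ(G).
χ(G) = 3

Clique number ω(G) = 3 (lower bound: χ ≥ ω).
The clique on [2, 3, 9] has size 3, forcing χ ≥ 3, and the coloring below uses 3 colors, so χ(G) = 3.
A valid 3-coloring: color 1: [2, 7]; color 2: [8, 9, 10]; color 3: [3, 4, 5, 6].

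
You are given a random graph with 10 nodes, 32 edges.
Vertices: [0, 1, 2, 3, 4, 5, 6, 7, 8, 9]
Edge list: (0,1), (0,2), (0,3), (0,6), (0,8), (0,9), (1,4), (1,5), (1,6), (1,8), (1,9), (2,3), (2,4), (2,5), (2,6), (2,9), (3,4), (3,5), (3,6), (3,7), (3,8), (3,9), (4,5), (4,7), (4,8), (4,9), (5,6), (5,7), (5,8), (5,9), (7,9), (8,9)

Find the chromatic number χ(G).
Clique number ω(G) = 5 (lower bound: χ ≥ ω).
The clique on [1, 4, 5, 8, 9] has size 5, forcing χ ≥ 5, and the coloring below uses 5 colors, so χ(G) = 5.
A valid 5-coloring: color 1: [6, 9]; color 2: [1, 3]; color 3: [0, 5]; color 4: [4]; color 5: [2, 7, 8].

χ(G) = 5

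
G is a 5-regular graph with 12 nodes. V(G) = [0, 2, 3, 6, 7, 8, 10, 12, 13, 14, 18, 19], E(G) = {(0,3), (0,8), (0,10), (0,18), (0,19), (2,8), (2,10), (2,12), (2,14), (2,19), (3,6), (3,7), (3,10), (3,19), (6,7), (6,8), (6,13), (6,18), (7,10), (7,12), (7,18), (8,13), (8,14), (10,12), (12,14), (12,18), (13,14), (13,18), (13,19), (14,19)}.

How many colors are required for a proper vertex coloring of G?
Clique number ω(G) = 3 (lower bound: χ ≥ ω).
Odd cycle [12, 18, 6, 3, 10] needs 3 colors (χ ≥ 3).
Vertex 7 is adjacent to every vertex of [3, 6, 10, 12, 18], which already need 3 colors among themselves, so 7 needs a new color (χ ≥ 4).
The coloring below uses 4 colors, so χ(G) = 4.
A valid 4-coloring: color 1: [0, 2, 7, 13]; color 2: [8, 10, 18, 19]; color 3: [6, 12]; color 4: [3, 14].

χ(G) = 4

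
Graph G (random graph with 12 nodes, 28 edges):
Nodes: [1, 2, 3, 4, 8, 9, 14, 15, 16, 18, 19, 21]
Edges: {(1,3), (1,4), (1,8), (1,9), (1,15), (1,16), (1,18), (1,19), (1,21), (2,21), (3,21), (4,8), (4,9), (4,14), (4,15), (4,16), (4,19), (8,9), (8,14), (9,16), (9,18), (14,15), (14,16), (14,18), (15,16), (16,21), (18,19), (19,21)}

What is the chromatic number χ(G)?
Clique number ω(G) = 4 (lower bound: χ ≥ ω).
The clique on [1, 4, 8, 9] has size 4, forcing χ ≥ 4, and the coloring below uses 4 colors, so χ(G) = 4.
A valid 4-coloring: color 1: [1, 2, 14]; color 2: [4, 18, 21]; color 3: [3, 8, 16, 19]; color 4: [9, 15].

χ(G) = 4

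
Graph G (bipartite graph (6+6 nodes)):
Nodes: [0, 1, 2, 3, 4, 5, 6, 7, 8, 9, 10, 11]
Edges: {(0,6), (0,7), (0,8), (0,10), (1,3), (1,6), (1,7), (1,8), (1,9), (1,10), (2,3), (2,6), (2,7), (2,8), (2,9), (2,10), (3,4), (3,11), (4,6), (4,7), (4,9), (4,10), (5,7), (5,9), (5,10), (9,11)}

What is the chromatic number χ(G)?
Clique number ω(G) = 2 (lower bound: χ ≥ ω).
The graph is bipartite (no odd cycle), so 2 colors suffice: χ(G) = 2.
A valid 2-coloring: color 1: [0, 1, 2, 4, 5, 11]; color 2: [3, 6, 7, 8, 9, 10].

χ(G) = 2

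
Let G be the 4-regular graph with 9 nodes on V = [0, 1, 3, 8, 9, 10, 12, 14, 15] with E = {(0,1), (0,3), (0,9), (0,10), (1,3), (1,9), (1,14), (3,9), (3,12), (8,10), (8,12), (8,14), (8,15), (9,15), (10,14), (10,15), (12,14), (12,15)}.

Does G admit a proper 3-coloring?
The clique on vertices [0, 1, 3, 9] has size 4 > 3, so it alone needs 4 colors.

No, G is not 3-colorable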